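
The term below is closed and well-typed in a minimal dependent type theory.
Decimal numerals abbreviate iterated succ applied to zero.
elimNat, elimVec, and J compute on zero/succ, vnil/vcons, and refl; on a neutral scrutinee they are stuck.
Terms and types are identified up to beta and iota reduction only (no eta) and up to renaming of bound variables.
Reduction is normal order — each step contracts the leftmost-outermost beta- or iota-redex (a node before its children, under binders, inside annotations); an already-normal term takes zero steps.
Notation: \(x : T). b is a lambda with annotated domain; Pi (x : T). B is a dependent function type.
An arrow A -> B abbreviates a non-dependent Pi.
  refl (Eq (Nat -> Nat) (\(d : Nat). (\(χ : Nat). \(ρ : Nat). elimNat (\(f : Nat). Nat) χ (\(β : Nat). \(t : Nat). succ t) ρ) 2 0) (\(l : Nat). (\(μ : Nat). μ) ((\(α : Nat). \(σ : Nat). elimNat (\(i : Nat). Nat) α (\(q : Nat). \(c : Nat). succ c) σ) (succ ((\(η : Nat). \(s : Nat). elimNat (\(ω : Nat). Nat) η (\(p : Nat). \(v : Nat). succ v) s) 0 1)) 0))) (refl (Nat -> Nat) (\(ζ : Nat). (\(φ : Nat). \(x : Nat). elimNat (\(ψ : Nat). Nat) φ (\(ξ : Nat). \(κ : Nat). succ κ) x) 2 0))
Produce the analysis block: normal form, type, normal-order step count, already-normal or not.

normal form:
  refl (Eq (Nat -> Nat) (\(d : Nat). 2) (\(χ : Nat). 2)) (refl (Nat -> Nat) (\(ρ : Nat). 2))
inferred type:
  Eq (Eq (Nat -> Nat) (\(d : Nat). 2) (\(χ : Nat). 2)) (refl (Nat -> Nat) (\(ρ : Nat). 2)) (refl (Nat -> Nat) (\(f : Nat). 2))
reduction steps (normal order): 16
started in normal form: no
first contracted redex: a beta-redex


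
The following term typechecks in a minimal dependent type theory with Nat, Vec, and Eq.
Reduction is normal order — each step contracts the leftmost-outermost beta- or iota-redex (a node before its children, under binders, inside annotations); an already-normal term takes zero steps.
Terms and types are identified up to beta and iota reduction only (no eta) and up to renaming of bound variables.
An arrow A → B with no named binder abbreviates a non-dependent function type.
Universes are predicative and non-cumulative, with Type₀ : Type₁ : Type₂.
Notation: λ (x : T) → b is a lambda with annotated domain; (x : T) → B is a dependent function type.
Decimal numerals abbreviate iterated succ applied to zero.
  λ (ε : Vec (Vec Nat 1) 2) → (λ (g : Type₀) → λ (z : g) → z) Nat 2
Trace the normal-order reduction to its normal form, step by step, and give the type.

normal-order reduction:
  λ (ε : Vec (Vec Nat 1) 2) → (λ (g : Type₀) → λ (z : g) → z) Nat 2
  ~> λ (ε : Vec (Vec Nat 1) 2) → (λ (g : Nat) → g) 2
  ~> λ (ε : Vec (Vec Nat 1) 2) → 2
type:
  Vec (Vec Nat 1) 2 → Nat


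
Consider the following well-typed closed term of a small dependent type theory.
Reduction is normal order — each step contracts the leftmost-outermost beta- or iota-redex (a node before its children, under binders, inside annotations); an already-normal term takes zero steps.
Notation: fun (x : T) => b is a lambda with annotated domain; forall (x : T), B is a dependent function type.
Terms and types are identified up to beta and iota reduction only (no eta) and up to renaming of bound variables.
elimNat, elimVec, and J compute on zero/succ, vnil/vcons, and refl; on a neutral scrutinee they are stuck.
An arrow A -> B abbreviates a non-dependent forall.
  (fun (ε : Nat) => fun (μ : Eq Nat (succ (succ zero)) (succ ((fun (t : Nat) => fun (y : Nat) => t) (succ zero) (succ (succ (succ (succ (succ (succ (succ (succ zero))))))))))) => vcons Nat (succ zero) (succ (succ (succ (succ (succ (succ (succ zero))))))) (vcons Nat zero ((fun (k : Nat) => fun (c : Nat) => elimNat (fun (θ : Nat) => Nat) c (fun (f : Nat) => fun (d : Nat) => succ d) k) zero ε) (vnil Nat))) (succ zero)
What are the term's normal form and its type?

normal form:
  fun (ε : Eq Nat (succ (succ zero)) (succ (succ zero))) => vcons Nat (succ zero) (succ (succ (succ (succ (succ (succ (succ zero))))))) (vcons Nat zero (succ zero) (vnil Nat))
the term's type:
  Eq Nat (succ (succ zero)) (succ (succ zero)) -> Vec Nat (succ (succ zero))
observation: 6 normal-order steps normalize the term, beginning with a beta-redex.


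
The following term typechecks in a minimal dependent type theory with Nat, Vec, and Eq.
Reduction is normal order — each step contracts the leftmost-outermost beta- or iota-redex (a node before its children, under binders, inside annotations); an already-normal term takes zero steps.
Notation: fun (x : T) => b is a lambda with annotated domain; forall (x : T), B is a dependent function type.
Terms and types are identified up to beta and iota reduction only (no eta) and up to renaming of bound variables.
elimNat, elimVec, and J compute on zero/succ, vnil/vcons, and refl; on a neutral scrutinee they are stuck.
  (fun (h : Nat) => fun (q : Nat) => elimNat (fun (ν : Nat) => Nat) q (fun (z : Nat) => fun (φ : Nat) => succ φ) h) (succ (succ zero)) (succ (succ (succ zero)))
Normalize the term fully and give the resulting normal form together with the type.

resulting normal form:
  succ (succ (succ (succ (succ zero))))
type:
  Nat
observation: normalization takes exactly 9 steps under the normal-order strategy.


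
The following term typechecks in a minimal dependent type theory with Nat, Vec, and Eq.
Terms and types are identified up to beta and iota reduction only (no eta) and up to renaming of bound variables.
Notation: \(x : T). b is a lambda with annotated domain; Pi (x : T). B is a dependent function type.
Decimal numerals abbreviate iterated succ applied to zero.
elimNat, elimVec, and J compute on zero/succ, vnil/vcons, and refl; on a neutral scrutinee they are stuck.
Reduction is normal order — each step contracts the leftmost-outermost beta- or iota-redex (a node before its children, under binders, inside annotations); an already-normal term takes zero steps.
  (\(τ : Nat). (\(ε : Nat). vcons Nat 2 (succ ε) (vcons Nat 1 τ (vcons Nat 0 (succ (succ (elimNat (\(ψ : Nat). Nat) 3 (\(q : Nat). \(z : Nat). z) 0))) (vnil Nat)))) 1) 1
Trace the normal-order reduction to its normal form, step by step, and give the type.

normal-order reduction:
  (\(τ : Nat). (\(ε : Nat). vcons Nat 2 (succ ε) (vcons Nat 1 τ (vcons Nat 0 (succ (succ (elimNat (\(ψ : Nat). Nat) 3 (\(q : Nat). \(z : Nat). z) 0))) (vnil Nat)))) 1) 1
  ~> (\(τ : Nat). vcons Nat 2 (succ τ) (vcons Nat 1 1 (vcons Nat 0 (succ (succ (elimNat (\(ε : Nat). Nat) 3 (\(ψ : Nat). \(q : Nat). q) 0))) (vnil Nat)))) 1
  ~> vcons Nat 2 2 (vcons Nat 1 1 (vcons Nat 0 (succ (succ (elimNat (\(τ : Nat). Nat) 3 (\(ε : Nat). \(ψ : Nat). ψ) 0))) (vnil Nat)))
  ~> vcons Nat 2 2 (vcons Nat 1 1 (vcons Nat 0 5 (vnil Nat)))
inferred type:
  Vec Nat 3


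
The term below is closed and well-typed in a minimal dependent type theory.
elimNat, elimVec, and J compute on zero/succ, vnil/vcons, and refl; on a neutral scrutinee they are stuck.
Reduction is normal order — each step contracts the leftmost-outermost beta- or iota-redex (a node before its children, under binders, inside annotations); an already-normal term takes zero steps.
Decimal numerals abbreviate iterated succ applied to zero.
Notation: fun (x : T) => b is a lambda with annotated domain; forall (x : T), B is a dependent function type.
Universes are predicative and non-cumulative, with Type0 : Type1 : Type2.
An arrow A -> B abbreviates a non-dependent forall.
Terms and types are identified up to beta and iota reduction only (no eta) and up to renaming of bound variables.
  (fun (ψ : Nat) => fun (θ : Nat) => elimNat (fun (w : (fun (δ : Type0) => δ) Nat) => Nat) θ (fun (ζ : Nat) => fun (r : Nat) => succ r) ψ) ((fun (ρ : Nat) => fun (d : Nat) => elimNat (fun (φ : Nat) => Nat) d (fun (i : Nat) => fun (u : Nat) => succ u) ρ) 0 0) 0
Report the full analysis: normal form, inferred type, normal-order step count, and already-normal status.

normal form:
  0
the term's type:
  Nat
steps to reach normal form (normal order): 7
already normal: no
first redex: a beta-redex


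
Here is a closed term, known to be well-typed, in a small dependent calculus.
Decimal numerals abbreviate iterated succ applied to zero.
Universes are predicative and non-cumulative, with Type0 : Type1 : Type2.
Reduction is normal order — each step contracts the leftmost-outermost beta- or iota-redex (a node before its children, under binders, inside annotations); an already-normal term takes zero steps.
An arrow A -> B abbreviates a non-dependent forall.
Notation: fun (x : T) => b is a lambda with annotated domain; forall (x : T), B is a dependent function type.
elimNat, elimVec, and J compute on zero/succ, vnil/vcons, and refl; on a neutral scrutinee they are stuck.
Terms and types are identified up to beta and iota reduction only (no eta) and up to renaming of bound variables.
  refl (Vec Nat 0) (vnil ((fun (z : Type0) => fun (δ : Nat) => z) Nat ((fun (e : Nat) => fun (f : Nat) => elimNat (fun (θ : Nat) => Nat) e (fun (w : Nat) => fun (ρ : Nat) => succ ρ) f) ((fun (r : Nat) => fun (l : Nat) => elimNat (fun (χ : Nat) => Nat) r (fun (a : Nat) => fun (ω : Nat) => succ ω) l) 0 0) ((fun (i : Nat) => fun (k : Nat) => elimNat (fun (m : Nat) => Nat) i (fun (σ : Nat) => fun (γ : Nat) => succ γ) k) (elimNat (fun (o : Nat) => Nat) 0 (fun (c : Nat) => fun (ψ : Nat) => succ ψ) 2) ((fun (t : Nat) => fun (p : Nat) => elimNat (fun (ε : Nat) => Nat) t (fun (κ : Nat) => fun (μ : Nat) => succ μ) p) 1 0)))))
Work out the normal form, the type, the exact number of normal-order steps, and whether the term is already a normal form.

reduced normal form:
  refl (Vec Nat 0) (vnil Nat)
type:
  Eq (Vec Nat 0) (vnil Nat) (vnil Nat)
steps to reach normal form (normal order): 2
started in normal form: no
first redex: a beta-redex


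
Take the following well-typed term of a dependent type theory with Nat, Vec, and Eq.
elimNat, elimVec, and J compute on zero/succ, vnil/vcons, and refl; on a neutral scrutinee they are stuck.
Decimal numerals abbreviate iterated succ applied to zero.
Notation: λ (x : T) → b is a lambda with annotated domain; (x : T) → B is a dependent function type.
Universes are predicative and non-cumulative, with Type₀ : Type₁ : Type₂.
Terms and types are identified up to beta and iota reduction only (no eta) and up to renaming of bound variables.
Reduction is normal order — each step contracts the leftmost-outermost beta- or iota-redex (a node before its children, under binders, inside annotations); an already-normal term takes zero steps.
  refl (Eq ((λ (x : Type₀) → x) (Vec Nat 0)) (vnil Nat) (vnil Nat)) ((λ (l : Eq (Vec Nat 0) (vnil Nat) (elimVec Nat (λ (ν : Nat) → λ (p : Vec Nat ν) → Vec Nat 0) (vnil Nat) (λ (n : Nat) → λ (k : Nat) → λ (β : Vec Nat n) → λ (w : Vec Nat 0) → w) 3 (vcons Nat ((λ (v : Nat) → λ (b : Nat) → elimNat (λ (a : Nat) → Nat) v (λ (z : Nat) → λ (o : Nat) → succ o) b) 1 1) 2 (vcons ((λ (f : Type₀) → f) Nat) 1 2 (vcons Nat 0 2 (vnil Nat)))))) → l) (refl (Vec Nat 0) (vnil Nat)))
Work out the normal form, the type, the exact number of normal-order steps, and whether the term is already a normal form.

resulting normal form:
  refl (Eq (Vec Nat 0) (vnil Nat) (vnil Nat)) (refl (Vec Nat 0) (vnil Nat))
inferred type:
  Eq (Eq (Vec Nat 0) (vnil Nat) (vnil Nat)) (refl (Vec Nat 0) (vnil Nat)) (refl (Vec Nat 0) (vnil Nat))
reduction steps (normal order): 2
term was already normal: no
first contracted redex: a beta-redex


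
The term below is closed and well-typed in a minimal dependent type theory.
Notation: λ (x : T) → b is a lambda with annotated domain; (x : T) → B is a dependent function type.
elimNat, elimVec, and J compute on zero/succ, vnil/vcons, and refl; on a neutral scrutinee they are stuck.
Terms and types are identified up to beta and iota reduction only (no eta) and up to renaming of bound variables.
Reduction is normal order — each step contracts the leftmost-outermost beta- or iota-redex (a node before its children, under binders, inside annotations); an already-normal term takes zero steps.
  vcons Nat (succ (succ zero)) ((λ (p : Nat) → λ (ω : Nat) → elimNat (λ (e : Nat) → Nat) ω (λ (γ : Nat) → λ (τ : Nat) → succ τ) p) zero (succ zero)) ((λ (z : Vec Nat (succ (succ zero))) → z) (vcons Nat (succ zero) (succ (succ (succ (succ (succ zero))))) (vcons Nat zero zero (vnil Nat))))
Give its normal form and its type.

resulting normal form:
  vcons Nat (succ (succ zero)) (succ zero) (vcons Nat (succ zero) (succ (succ (succ (succ (succ zero))))) (vcons Nat zero zero (vnil Nat)))
the term's type:
  Vec Nat (succ (succ (succ zero)))
observation: 4 normal-order steps separate the term from its normal form.


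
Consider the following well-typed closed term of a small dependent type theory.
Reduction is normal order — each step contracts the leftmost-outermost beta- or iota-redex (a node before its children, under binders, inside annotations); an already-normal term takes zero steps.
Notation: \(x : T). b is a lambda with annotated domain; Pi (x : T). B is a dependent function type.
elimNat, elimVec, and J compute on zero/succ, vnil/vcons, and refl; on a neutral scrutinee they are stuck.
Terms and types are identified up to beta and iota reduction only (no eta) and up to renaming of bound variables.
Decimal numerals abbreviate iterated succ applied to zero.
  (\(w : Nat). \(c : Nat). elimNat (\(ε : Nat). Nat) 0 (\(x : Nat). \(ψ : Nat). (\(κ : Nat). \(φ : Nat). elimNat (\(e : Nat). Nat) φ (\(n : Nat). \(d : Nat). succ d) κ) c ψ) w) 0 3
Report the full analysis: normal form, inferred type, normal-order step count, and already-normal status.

reduced normal form:
  0
the term's type:
  Nat
normal-order step count: 3
started in normal form: no
first redex: a beta-redex


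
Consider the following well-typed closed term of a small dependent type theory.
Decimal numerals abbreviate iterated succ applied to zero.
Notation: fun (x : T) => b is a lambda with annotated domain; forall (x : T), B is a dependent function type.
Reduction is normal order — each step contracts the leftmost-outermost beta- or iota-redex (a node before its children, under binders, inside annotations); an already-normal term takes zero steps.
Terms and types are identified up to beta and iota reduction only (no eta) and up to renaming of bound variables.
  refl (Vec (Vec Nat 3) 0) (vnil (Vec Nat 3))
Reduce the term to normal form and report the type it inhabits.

normal form:
  refl (Vec (Vec Nat 3) 0) (vnil (Vec Nat 3))
type:
  Eq (Vec (Vec Nat 3) 0) (vnil (Vec Nat 3)) (vnil (Vec Nat 3))
observation: the term is already in normal form.


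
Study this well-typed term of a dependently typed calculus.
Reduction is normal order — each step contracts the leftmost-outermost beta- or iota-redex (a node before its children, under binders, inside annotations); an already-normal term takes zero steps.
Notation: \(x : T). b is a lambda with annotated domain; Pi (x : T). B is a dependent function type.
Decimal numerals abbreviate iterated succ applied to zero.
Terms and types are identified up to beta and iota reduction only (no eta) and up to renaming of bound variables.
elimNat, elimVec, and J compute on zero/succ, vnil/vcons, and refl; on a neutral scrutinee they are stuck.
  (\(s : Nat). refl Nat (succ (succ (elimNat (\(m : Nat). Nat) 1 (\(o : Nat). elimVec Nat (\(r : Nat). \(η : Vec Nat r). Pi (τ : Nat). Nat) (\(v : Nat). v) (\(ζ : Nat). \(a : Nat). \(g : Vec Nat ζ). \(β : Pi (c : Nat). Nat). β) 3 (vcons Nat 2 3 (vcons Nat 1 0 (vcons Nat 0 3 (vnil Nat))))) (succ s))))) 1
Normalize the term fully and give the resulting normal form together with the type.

normal form:
  refl Nat 3
type:
  Eq Nat 3 3
observation: contracting a beta-redex first, the term normalizes in 40 steps.


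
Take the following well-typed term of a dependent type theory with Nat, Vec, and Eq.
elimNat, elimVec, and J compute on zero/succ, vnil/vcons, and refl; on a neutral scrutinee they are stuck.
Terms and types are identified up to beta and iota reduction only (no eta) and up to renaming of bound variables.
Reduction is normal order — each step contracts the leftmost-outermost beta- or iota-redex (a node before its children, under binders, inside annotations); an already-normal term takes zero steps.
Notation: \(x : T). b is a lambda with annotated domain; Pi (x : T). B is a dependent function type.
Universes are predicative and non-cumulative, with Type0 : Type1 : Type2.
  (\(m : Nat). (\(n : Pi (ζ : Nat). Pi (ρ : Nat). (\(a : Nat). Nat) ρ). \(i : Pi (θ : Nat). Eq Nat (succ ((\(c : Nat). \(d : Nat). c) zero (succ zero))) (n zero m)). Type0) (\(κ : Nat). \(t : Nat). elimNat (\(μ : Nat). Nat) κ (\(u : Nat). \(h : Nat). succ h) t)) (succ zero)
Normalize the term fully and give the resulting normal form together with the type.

resulting normal form:
  \(m : Pi (n : Nat). Eq Nat (succ zero) (succ zero)). Type0
type:
  Pi (m : Pi (n : Nat). Eq Nat (succ zero) (succ zero)). Type1


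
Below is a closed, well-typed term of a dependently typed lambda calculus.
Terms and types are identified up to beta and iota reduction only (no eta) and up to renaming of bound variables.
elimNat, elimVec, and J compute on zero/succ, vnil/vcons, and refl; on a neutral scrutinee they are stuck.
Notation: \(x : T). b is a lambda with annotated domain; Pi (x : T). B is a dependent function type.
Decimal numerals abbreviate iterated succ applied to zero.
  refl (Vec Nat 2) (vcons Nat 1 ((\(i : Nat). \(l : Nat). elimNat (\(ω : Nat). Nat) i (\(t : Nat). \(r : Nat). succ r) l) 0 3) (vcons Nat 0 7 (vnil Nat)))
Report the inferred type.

the term's type:
  Eq (Vec Nat 2) (vcons Nat 1 3 (vcons Nat 0 7 (vnil Nat))) (vcons Nat 1 3 (vcons Nat 0 7 (vnil Nat)))


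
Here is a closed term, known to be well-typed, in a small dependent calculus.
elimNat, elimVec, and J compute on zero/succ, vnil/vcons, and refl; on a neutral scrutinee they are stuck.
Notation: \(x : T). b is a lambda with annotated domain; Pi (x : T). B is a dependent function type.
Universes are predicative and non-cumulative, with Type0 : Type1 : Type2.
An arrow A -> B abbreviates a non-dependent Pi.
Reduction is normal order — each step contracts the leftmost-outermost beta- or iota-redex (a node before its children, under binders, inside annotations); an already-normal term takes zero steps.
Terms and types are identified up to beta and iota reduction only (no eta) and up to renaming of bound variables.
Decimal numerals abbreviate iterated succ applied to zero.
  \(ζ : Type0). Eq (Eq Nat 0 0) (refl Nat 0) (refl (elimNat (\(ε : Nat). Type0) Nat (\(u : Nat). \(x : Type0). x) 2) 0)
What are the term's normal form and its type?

normal form:
  \(ζ : Type0). Eq (Eq Nat 0 0) (refl Nat 0) (refl Nat 0)
the term's type:
  Type0 -> Type0


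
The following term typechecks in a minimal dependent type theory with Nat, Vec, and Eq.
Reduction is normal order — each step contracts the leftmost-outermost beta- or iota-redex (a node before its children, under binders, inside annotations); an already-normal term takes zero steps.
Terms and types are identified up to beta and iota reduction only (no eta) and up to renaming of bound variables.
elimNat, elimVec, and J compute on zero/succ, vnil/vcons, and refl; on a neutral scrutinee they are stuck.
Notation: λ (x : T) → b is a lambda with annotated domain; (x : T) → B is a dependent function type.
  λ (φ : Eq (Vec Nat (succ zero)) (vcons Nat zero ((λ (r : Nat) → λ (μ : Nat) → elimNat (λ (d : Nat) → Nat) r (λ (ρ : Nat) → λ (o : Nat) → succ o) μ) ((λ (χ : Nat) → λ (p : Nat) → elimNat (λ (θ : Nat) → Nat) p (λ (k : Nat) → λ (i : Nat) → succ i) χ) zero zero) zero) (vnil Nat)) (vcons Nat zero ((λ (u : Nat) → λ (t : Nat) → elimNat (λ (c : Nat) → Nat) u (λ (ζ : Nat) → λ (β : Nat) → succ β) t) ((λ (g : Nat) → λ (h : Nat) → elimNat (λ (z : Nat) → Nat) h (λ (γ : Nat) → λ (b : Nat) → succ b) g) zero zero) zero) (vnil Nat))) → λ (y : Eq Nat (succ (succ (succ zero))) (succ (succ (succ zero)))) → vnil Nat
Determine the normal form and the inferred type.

reduced normal form:
  λ (φ : Eq (Vec Nat (succ zero)) (vcons Nat zero zero (vnil Nat)) (vcons Nat zero zero (vnil Nat))) → λ (r : Eq Nat (succ (succ (succ zero))) (succ (succ (succ zero)))) → vnil Nat
the term's type:
  (φ : Eq (Vec Nat (succ zero)) (vcons Nat zero zero (vnil Nat)) (vcons Nat zero zero (vnil Nat))) → (r : Eq Nat (succ (succ (succ zero))) (succ (succ (succ zero)))) → Vec Nat zero
observation: 12 normal-order steps separate the term from its normal form.


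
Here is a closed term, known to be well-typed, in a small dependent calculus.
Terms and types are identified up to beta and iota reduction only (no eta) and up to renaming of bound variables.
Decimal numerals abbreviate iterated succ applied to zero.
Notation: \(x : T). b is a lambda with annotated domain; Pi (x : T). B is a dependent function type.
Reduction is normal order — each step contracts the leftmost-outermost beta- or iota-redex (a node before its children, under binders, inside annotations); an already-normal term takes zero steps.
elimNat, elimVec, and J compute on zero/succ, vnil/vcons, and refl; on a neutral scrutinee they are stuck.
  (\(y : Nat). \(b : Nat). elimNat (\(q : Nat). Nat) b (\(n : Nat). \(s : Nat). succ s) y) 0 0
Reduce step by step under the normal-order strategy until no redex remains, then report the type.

normal-order reduction:
  (\(y : Nat). \(b : Nat). elimNat (\(q : Nat). Nat) b (\(n : Nat). \(s : Nat). succ s) y) 0 0
  ~> (\(y : Nat). elimNat (\(b : Nat). Nat) y (\(q : Nat). \(n : Nat). succ n) 0) 0
  ~> elimNat (\(y : Nat). Nat) 0 (\(b : Nat). \(q : Nat). succ q) 0
  ~> 0
inferred type:
  Nat


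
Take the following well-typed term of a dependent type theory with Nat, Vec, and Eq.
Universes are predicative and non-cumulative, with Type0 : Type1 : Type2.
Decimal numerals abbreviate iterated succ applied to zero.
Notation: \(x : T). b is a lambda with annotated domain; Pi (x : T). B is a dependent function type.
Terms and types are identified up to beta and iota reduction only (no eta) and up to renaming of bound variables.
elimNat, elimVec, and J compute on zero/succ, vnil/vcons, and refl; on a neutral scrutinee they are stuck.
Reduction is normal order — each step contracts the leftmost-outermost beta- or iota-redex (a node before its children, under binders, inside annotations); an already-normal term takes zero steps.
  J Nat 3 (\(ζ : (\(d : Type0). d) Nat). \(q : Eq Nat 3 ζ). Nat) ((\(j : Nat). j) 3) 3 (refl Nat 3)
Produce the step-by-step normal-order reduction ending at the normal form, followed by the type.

normal-order reduction:
  J Nat 3 (\(ζ : (\(d : Type0). d) Nat). \(q : Eq Nat 3 ζ). Nat) ((\(j : Nat). j) 3) 3 (refl Nat 3)
  ~> (\(ζ : Nat). ζ) 3
  ~> 3
the term's type:
  Nat


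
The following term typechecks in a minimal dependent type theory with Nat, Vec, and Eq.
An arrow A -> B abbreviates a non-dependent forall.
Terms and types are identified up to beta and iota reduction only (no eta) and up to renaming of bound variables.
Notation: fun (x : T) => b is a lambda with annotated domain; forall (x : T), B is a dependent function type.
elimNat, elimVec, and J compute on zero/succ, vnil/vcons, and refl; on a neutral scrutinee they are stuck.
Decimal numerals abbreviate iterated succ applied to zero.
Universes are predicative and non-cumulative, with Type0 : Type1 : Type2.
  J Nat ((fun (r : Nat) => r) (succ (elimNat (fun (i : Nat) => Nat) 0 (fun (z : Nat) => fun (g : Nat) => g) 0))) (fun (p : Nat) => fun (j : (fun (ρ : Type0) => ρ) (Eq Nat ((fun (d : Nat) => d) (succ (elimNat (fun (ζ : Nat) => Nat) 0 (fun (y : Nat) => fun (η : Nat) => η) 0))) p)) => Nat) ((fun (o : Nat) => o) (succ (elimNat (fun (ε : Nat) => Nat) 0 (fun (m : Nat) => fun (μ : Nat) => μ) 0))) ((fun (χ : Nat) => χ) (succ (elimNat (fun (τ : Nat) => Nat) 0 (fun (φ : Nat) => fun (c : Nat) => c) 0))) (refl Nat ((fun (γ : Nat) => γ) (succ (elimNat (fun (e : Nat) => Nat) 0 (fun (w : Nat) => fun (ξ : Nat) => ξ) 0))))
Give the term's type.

the term's type:
  Nat


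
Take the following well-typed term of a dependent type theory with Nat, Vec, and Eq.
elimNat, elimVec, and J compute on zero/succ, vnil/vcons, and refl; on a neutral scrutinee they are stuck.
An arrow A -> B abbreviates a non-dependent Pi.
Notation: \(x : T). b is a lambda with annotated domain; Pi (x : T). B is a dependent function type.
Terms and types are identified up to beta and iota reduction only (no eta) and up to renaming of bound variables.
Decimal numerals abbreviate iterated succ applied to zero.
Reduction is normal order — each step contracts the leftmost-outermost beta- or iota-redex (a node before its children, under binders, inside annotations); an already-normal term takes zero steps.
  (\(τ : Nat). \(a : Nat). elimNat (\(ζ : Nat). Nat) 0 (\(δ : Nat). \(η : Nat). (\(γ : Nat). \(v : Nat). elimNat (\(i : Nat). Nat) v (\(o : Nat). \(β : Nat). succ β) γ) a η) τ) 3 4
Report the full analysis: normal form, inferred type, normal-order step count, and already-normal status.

normal form:
  12
inferred type:
  Nat
normal-order step count: 57
started in normal form: no
first redex: a beta-redex


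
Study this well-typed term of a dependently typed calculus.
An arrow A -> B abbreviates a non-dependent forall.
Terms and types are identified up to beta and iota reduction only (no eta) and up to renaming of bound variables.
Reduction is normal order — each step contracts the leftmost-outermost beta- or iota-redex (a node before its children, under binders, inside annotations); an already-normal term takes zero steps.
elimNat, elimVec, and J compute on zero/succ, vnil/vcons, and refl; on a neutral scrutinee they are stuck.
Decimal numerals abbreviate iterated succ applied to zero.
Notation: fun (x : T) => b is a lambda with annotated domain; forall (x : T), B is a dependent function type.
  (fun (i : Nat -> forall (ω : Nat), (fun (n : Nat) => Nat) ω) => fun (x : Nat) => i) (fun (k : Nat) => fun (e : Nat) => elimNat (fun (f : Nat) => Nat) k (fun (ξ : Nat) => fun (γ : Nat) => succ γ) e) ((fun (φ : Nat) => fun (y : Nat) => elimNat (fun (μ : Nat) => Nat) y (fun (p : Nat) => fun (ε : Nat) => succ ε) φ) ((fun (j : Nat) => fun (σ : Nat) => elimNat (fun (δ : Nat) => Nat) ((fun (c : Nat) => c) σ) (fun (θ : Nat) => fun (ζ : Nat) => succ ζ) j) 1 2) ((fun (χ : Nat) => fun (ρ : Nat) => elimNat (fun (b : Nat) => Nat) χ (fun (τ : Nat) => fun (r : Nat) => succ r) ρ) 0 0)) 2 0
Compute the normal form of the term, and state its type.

reduced normal form:
  2
inferred type:
  Nat


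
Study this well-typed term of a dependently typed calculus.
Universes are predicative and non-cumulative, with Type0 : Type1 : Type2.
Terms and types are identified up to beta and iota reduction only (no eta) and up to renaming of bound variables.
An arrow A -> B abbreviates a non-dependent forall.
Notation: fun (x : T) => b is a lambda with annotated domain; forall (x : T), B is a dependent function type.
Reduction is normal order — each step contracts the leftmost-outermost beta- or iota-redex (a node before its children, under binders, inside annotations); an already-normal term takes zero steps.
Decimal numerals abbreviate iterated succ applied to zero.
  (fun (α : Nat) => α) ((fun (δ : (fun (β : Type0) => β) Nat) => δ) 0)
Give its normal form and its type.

resulting normal form:
  0
inferred type:
  Nat


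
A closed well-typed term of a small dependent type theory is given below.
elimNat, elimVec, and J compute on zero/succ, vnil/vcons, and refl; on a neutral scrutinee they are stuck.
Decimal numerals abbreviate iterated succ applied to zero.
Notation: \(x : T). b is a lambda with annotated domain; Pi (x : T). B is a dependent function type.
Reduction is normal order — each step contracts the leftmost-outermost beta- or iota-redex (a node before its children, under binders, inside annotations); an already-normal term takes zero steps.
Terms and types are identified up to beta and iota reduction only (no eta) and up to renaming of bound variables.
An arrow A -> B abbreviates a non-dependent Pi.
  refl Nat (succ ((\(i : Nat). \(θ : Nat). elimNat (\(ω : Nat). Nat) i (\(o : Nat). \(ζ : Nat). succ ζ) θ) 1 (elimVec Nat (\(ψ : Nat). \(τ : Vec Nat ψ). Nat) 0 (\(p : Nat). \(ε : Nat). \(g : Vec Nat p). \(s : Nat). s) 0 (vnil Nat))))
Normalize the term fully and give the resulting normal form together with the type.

reduced normal form:
  refl Nat 2
inferred type:
  Eq Nat 2 2


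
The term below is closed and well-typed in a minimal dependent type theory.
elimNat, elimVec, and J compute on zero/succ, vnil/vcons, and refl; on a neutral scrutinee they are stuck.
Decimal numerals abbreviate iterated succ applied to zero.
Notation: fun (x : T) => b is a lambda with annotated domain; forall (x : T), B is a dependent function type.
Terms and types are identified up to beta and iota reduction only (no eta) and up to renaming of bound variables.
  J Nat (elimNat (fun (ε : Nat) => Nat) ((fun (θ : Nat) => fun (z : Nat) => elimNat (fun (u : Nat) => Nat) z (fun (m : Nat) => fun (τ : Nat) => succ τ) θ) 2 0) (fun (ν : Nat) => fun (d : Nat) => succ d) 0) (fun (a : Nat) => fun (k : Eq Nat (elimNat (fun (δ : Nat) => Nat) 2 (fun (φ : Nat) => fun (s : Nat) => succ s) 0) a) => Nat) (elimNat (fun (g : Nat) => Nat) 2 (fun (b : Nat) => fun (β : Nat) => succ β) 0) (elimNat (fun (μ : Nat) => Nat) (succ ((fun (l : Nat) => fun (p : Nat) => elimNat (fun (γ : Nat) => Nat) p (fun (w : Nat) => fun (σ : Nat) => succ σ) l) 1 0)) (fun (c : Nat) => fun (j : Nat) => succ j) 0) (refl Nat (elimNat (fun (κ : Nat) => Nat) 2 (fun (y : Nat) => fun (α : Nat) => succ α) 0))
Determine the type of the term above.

inferred type:
  Nat


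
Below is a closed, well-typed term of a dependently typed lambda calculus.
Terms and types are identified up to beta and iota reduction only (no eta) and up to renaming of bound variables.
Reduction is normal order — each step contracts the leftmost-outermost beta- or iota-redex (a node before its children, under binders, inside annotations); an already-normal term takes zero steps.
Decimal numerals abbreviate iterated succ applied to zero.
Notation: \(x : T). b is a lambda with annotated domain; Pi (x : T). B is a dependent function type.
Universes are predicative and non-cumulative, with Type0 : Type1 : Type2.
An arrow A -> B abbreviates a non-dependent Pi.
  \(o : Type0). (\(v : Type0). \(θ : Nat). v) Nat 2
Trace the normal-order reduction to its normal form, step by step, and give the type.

normal-order reduction sequence:
  \(o : Type0). (\(v : Type0). \(θ : Nat). v) Nat 2
  ~> \(o : Type0). (\(v : Nat). Nat) 2
  ~> \(o : Type0). Nat
type:
  Type0 -> Type0


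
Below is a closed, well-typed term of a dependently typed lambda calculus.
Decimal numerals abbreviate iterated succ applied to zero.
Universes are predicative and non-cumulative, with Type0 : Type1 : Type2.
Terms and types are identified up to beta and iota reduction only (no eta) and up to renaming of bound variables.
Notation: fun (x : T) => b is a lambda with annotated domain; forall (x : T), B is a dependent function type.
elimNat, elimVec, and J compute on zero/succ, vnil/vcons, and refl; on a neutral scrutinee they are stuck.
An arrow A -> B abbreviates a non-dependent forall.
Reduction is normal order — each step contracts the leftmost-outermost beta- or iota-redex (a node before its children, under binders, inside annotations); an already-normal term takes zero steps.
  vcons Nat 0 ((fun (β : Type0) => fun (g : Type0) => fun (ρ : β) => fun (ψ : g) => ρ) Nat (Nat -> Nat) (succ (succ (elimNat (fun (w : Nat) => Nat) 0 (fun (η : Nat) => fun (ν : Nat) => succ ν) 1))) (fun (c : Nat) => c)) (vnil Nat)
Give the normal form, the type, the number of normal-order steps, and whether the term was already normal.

resulting normal form:
  vcons Nat 0 3 (vnil Nat)
type:
  Vec Nat 1
steps to reach normal form (normal order): 8
already normal: no
first contracted redex: a beta-redex


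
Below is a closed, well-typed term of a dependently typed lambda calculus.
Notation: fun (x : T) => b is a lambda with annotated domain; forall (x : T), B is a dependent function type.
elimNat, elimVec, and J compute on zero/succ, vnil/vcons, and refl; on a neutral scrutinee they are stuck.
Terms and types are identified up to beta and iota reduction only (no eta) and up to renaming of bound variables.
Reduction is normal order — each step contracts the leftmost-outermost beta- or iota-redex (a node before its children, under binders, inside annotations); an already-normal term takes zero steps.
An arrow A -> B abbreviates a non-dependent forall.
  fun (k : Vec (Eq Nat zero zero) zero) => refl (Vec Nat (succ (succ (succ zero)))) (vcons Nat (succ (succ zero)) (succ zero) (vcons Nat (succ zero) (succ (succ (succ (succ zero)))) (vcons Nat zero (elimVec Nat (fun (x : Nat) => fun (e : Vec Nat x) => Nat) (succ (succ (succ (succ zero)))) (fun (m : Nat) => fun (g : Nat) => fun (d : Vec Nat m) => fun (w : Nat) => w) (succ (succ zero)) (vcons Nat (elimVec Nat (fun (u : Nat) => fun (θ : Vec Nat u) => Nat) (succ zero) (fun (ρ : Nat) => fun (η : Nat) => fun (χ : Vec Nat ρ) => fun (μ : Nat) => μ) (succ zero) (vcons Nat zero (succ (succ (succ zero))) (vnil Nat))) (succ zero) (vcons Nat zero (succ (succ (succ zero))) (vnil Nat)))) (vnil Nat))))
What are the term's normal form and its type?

reduced normal form:
  fun (k : Vec (Eq Nat zero zero) zero) => refl (Vec Nat (succ (succ (succ zero)))) (vcons Nat (succ (succ zero)) (succ zero) (vcons Nat (succ zero) (succ (succ (succ (succ zero)))) (vcons Nat zero (succ (succ (succ (succ zero)))) (vnil Nat))))
type:
  Vec (Eq Nat zero zero) zero -> Eq (Vec Nat (succ (succ (succ zero)))) (vcons Nat (succ (succ zero)) (succ zero) (vcons Nat (succ zero) (succ (succ (succ (succ zero)))) (vcons Nat zero (succ (succ (succ (succ zero)))) (vnil Nat)))) (vcons Nat (succ (succ zero)) (succ zero) (vcons Nat (succ zero) (succ (succ (succ (succ zero)))) (vcons Nat zero (succ (succ (succ (succ zero)))) (vnil Nat))))
observation: contracting an elimVec iota-redex first, the term normalizes in 11 steps.


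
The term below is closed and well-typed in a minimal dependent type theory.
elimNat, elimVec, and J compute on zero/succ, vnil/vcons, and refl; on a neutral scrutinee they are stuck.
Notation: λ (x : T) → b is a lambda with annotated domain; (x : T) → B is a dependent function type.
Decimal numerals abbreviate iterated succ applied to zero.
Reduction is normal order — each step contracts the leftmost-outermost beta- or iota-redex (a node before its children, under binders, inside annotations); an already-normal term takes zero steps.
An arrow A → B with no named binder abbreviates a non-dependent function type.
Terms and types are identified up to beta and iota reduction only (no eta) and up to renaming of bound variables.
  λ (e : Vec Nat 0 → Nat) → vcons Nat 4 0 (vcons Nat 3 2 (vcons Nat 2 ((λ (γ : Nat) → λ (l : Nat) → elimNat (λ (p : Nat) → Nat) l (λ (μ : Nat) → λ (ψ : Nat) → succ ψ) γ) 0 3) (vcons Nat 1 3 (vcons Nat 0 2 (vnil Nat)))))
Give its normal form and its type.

normal form:
  λ (e : Vec Nat 0 → Nat) → vcons Nat 4 0 (vcons Nat 3 2 (vcons Nat 2 3 (vcons Nat 1 3 (vcons Nat 0 2 (vnil Nat)))))
the term's type:
  (Vec Nat 0 → Nat) → Vec Nat 5


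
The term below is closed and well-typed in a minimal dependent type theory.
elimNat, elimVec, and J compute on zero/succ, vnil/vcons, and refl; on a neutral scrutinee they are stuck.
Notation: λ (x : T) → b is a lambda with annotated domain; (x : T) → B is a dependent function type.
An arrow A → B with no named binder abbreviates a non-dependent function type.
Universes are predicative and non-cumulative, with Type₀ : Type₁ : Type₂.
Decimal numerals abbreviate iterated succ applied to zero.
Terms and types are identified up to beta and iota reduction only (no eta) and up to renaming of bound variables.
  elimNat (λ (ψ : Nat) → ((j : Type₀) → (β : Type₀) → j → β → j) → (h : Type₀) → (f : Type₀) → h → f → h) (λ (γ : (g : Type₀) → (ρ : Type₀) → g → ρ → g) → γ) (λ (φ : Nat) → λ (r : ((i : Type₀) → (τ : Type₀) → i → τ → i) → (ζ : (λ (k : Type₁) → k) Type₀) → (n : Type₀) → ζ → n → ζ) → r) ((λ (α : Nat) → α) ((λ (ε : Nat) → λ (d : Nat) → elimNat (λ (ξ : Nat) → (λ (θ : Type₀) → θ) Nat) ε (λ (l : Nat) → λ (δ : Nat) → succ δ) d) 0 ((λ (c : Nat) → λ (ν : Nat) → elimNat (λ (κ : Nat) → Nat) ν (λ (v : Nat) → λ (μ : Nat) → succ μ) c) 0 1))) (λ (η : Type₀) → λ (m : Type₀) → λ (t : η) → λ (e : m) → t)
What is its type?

inferred type:
  (ψ : Type₀) → (j : Type₀) → ψ → j → ψ


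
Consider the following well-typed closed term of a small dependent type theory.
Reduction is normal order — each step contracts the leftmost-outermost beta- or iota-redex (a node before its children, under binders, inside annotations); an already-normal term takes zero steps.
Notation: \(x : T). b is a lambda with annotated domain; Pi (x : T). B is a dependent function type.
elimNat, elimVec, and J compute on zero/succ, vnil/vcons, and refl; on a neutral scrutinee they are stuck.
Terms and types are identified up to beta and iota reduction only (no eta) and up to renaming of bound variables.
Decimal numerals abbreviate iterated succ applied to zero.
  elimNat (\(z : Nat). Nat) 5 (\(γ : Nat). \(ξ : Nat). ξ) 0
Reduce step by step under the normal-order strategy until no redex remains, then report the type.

normal-order reduction:
  elimNat (\(z : Nat). Nat) 5 (\(γ : Nat). \(ξ : Nat). ξ) 0
  ~> 5
the term's type:
  Nat


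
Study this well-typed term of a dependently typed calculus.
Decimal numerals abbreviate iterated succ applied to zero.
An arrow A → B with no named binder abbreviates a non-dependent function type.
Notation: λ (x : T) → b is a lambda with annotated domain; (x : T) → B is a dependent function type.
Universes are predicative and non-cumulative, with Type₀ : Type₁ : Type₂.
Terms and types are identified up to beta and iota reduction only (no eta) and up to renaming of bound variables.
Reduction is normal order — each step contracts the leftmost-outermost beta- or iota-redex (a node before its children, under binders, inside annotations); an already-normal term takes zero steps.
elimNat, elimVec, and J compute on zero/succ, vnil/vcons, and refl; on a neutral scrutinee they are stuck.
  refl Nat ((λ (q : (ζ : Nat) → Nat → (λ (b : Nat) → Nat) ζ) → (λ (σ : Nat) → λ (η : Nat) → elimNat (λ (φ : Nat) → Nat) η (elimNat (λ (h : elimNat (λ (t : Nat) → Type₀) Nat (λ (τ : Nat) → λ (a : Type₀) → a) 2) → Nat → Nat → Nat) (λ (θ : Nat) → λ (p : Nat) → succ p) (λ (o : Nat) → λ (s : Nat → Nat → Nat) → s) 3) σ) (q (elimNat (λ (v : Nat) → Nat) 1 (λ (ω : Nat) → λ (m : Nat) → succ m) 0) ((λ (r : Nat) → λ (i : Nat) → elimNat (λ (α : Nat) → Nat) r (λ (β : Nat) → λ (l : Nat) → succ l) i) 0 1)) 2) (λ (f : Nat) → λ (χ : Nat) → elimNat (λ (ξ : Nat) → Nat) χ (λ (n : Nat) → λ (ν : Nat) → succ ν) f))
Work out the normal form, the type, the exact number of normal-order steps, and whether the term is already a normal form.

resulting normal form:
  refl Nat 4
the term's type:
  Eq Nat 4 4
reduction steps (normal order): 33
already normal: no
first contracted redex: a beta-redex


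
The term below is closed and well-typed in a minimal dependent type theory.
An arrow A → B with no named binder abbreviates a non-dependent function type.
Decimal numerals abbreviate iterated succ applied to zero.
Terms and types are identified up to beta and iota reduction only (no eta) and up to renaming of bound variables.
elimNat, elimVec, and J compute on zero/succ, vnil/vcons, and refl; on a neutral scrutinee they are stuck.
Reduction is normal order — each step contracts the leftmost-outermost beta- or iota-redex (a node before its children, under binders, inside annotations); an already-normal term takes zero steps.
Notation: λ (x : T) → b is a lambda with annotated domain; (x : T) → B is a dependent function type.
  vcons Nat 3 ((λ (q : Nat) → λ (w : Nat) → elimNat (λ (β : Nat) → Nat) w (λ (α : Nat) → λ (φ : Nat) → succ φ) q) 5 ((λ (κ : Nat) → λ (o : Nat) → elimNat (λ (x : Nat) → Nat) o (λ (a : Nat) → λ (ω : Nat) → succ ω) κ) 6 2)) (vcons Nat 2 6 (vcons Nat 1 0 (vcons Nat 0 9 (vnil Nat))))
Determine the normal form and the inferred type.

resulting normal form:
  vcons Nat 3 13 (vcons Nat 2 6 (vcons Nat 1 0 (vcons Nat 0 9 (vnil Nat))))
type:
  Vec Nat 4
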